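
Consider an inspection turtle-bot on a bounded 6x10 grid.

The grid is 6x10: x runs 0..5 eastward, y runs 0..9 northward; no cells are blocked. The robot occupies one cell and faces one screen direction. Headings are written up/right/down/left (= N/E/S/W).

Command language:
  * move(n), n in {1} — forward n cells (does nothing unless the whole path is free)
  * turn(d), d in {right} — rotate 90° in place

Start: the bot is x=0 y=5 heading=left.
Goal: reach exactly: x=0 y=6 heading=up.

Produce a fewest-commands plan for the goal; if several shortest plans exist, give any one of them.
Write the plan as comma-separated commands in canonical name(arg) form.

start: x=0 y=5 heading=left
[1] after turn(right): x=0 y=5 heading=up
[2] after move(1): x=0 y=6 heading=up
no 1-step plan works, so 2 is optimal.

turn(right), move(1)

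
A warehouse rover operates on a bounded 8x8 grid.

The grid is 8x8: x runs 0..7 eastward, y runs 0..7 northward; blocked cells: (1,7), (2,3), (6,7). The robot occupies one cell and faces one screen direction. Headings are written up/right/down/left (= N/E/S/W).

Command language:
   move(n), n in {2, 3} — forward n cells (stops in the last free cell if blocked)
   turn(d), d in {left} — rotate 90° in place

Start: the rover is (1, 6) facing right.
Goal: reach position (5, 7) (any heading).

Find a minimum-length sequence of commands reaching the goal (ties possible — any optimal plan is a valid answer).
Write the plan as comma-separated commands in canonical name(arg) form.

move(2), move(2), turn(left), move(2)

start: (1, 6) facing right
1. move(2) → (3, 6) facing right
2. move(2) → (5, 6) facing right
3. turn(left) → (5, 6) facing up
4. move(2) → (5, 7) facing up
minimal: 4 command(s), checked below 4.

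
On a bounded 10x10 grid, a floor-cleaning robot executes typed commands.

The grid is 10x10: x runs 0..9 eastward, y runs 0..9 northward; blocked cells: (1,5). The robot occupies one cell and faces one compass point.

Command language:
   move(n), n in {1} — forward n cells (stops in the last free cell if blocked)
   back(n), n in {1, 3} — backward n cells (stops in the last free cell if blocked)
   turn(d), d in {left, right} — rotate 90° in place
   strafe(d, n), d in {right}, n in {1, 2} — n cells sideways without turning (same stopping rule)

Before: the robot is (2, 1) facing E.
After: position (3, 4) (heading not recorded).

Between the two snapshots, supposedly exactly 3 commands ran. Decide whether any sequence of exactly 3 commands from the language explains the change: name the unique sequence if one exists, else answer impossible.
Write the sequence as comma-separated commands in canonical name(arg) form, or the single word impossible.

key: running back(3) before move(1) would end elsewhere — order is forced
begin: (2, 1) facing E
[1] after move(1): (3, 1) facing E
[2] after turn(right): (3, 1) facing S
[3] after back(3): (3, 4) facing S
no other 3-command option fits: unique.

move(1), turn(right), back(3)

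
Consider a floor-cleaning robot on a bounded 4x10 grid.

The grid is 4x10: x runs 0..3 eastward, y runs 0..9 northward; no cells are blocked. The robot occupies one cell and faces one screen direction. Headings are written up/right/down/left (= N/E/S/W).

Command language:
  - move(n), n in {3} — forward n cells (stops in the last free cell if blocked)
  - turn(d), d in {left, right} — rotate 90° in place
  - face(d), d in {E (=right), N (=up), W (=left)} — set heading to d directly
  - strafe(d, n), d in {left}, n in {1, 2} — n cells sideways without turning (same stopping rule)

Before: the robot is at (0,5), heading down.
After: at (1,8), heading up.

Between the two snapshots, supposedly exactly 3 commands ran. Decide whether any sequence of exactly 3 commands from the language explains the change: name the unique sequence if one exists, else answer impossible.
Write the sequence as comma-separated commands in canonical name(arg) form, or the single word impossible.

strafe(left, 1), face(N), move(3)

key: order matters: swapping strafe(left, 1) and move(3) lands elsewhere
begin: at (0,5), heading down
step 1 (strafe(left, 1)): at (1,5), heading down
step 2 (face(N)): at (1,5), heading up
step 3 (move(3)): at (1,8), heading up
all 512 alternatives checked — unique.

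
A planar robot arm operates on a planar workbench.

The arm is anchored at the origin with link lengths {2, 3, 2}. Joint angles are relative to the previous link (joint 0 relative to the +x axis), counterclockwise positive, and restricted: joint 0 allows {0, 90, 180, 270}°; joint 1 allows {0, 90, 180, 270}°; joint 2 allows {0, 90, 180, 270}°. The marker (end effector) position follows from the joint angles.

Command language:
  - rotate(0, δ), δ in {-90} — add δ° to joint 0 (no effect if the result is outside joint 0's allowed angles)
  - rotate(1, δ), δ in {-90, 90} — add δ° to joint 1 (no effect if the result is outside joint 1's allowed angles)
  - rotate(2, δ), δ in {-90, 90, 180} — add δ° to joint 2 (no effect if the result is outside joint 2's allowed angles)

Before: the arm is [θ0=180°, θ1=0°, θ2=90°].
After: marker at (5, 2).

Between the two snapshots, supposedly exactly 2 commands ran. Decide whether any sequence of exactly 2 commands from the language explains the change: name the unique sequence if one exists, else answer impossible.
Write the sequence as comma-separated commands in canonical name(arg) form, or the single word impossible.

start: [θ0=180°, θ1=0°, θ2=90°]
step 1 (rotate(0, -90)): [θ0=90°, θ1=0°, θ2=90°]
step 2 (rotate(0, -90)): [θ0=0°, θ1=0°, θ2=90°]
all 36 alternatives checked — unique.

rotate(0, -90), rotate(0, -90)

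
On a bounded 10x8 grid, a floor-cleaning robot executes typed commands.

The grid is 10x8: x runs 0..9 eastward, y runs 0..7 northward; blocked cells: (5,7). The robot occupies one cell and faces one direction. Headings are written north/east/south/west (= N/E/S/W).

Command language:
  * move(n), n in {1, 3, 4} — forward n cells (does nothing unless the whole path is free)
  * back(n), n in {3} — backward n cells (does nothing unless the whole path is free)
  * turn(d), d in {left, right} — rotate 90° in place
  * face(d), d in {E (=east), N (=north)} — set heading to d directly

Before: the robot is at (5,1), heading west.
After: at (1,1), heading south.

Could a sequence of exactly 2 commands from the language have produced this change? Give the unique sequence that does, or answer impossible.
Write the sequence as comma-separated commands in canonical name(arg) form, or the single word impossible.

key: order matters: swapping move(4) and turn(left) lands elsewhere
begin: at (5,1), heading west
t=1 move(4) ⇒ at (1,1), heading west
t=2 turn(left) ⇒ at (1,1), heading south
uniquely the one of 64 2-step routes that fits.

move(4), turn(left)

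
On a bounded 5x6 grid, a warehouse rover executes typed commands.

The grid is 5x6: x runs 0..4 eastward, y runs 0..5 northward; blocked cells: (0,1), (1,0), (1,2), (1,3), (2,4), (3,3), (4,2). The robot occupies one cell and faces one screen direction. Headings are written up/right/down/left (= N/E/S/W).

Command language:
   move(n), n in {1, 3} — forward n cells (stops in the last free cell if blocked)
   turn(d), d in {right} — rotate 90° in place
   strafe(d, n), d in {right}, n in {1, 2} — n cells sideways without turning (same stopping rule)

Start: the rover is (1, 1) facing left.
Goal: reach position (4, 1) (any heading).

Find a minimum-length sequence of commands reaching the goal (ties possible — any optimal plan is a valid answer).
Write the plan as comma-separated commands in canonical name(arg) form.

t0: (1, 1) facing left
[1] after turn(right): (1, 1) facing up
[2] after strafe(right, 2): (3, 1) facing up
[3] after strafe(right, 2): (4, 1) facing up
shorter routes all fall short; 3 is best.

turn(right), strafe(right, 2), strafe(right, 2)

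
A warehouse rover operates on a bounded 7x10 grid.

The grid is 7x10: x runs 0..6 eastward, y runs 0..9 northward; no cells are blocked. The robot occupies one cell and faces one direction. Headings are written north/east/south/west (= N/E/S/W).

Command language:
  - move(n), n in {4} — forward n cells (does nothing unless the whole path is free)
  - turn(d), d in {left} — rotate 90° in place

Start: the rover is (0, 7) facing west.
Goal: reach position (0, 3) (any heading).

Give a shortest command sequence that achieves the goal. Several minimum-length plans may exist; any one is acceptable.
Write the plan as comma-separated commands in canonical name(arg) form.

turn(left), move(4)

initial: (0, 7) facing west
step 1 (turn(left)): (0, 7) facing south
step 2 (move(4)): (0, 3) facing south
no 1-step plan works, so 2 is optimal.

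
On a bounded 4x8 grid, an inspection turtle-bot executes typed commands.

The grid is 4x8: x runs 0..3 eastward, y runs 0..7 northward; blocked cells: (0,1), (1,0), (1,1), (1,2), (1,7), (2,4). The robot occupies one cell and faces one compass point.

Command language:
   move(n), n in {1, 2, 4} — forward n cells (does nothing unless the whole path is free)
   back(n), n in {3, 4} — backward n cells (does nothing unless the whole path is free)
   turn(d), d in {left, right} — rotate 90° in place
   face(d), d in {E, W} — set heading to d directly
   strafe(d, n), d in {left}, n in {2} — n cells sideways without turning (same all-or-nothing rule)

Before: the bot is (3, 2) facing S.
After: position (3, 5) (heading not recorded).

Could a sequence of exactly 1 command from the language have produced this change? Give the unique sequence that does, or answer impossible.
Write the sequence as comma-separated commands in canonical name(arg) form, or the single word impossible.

back(3)

start: (3, 2) facing S
t=1 back(3) ⇒ (3, 5) facing S
no other 1-command option fits: unique.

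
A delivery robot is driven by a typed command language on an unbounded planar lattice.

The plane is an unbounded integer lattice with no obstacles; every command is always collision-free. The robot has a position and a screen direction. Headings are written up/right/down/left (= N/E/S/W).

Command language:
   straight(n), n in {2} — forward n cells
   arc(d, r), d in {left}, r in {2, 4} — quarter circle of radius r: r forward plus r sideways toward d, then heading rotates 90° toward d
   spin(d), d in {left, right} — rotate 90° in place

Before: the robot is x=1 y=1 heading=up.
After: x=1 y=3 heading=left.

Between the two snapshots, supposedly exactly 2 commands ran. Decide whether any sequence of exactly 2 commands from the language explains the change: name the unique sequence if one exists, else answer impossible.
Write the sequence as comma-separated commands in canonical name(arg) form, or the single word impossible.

straight(2), spin(left)

key: cell and facing (now W) both changed — the 2 commands mix motion and turning
from: x=1 y=1 heading=up
step 1 (straight(2)): x=1 y=3 heading=up
step 2 (spin(left)): x=1 y=3 heading=left
all 25 alternatives checked — unique.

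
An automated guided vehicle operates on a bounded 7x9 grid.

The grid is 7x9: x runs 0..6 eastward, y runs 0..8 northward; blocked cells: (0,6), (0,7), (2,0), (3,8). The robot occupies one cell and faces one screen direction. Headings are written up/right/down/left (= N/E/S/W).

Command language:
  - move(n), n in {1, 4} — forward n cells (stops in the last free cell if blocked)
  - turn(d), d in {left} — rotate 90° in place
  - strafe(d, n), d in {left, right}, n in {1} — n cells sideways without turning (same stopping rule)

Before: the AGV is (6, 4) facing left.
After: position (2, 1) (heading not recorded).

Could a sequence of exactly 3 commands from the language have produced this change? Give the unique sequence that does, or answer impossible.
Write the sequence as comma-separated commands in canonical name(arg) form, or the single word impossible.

key: the second move(4) is stopped early by the blocked cell at (2,0)
t0: (6, 4) facing left
[1] after move(4): (2, 4) facing left
[2] after turn(left): (2, 4) facing down
[3] after move(4): (2, 1) facing down
all 125 alternatives checked — unique.

move(4), turn(left), move(4)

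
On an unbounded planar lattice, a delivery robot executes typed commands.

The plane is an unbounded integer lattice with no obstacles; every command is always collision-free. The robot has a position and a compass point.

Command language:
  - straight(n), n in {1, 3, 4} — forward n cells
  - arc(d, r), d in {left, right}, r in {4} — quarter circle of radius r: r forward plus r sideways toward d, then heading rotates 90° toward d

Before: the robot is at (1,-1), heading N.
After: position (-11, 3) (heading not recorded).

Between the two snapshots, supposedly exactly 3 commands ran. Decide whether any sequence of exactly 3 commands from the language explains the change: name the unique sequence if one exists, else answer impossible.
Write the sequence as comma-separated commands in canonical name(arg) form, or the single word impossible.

arc(left, 4), straight(4), straight(4)

key: running straight(4) before arc(left, 4) would end elsewhere — order is forced
start: at (1,-1), heading N
t=1 arc(left, 4) ⇒ at (-3,3), heading W
t=2 straight(4) ⇒ at (-7,3), heading W
t=3 straight(4) ⇒ at (-11,3), heading W
no other 3-command option fits: unique.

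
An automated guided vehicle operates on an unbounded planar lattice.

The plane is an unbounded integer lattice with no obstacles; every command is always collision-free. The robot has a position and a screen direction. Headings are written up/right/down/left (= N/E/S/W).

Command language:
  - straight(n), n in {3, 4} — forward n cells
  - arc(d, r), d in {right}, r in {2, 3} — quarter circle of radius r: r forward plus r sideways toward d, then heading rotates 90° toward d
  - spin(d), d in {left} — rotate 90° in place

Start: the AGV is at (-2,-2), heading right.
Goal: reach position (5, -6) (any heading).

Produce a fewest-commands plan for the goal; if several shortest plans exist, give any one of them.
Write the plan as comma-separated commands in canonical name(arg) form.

initial: at (-2,-2), heading right
step 1 (arc(right, 2)): at (0,-4), heading down
step 2 (spin(left)): at (0,-4), heading right
step 3 (straight(3)): at (3,-4), heading right
step 4 (arc(right, 2)): at (5,-6), heading down
shorter routes all fall short; 4 is best.

arc(right, 2), spin(left), straight(3), arc(right, 2)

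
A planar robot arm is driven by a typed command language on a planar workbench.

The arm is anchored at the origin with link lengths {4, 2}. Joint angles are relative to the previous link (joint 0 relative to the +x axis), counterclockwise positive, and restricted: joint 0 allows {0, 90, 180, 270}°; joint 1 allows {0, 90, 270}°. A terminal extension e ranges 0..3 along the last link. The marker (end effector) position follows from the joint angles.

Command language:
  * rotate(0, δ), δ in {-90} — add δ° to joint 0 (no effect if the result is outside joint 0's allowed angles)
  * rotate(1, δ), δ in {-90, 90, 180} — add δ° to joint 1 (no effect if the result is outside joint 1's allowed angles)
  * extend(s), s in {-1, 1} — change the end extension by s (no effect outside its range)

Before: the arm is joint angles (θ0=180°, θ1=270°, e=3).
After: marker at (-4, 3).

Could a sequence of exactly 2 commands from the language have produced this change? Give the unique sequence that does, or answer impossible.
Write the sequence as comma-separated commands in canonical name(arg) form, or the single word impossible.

from: joint angles (θ0=180°, θ1=270°, e=3)
t=1 extend(-1) ⇒ joint angles (θ0=180°, θ1=270°, e=2)
t=2 extend(-1) ⇒ joint angles (θ0=180°, θ1=270°, e=1)
no rival 2-sequence matches.

extend(-1), extend(-1)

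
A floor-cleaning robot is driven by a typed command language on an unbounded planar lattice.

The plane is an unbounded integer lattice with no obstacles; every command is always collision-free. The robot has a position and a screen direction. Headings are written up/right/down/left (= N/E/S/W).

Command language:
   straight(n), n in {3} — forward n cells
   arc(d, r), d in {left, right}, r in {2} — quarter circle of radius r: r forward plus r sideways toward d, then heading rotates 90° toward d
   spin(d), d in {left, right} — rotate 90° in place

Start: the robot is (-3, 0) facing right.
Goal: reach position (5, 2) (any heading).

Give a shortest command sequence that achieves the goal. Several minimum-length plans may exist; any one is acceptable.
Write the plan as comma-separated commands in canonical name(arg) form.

start: (-3, 0) facing right
1. straight(3) → (0, 0) facing right
2. straight(3) → (3, 0) facing right
3. arc(left, 2) → (5, 2) facing up
shorter routes all fall short; 3 is best.

straight(3), straight(3), arc(left, 2)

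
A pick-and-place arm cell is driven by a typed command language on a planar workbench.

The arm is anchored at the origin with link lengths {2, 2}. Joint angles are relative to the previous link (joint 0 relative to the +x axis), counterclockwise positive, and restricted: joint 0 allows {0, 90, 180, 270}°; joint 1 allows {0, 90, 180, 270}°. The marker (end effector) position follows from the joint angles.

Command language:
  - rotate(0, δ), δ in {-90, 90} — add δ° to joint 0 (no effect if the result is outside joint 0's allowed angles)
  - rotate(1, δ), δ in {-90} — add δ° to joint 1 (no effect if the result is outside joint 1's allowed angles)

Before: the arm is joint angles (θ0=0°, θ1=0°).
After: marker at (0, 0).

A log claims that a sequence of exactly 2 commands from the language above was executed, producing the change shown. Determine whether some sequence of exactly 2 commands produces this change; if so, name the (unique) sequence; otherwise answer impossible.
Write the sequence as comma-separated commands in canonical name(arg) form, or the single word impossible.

rotate(1, -90), rotate(1, -90)

begin: joint angles (θ0=0°, θ1=0°)
step 1 (rotate(1, -90)): joint angles (θ0=0°, θ1=270°)
step 2 (rotate(1, -90)): joint angles (θ0=0°, θ1=180°)
no other 2-command option fits: unique.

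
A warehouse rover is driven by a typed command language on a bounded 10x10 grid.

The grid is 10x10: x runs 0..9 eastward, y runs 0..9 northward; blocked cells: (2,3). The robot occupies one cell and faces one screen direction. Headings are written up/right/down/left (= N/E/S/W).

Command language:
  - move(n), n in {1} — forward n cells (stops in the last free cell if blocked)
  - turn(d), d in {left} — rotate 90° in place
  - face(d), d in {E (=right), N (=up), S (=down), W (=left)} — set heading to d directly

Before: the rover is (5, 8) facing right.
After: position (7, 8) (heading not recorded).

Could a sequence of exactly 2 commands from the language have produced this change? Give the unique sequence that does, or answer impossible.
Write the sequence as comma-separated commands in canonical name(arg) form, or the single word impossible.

t0: (5, 8) facing right
[1] after move(1): (6, 8) facing right
[2] after move(1): (7, 8) facing right
no rival 2-sequence matches.

move(1), move(1)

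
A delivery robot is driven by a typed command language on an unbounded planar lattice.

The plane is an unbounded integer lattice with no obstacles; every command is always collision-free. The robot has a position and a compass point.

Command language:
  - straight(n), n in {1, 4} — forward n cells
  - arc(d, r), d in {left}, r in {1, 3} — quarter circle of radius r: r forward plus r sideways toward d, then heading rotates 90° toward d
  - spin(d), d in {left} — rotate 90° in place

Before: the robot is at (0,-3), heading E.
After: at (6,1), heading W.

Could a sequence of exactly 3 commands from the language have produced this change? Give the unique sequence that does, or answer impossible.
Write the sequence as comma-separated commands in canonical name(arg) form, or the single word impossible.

key: cell and facing (now W) both changed — the 3 commands mix motion and turning
begin: at (0,-3), heading E
t=1 straight(4) ⇒ at (4,-3), heading E
t=2 arc(left, 3) ⇒ at (7,0), heading N
t=3 arc(left, 1) ⇒ at (6,1), heading W
no rival 3-sequence matches.

straight(4), arc(left, 3), arc(left, 1)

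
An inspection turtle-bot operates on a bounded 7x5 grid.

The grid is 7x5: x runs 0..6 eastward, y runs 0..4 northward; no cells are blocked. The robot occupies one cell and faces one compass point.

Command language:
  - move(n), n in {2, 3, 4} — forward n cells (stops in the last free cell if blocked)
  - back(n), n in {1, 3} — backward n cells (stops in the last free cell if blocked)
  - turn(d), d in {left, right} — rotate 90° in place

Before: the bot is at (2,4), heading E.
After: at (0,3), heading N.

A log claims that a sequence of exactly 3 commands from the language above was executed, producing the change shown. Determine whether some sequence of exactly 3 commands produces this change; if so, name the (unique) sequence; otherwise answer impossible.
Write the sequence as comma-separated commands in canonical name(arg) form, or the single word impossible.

key: running back(1) before back(3) would end elsewhere — order is forced
from: at (2,4), heading E
step 1 (back(3)): at (0,4), heading E
step 2 (turn(left)): at (0,4), heading N
step 3 (back(1)): at (0,3), heading N
no other 3-command option fits: unique.

back(3), turn(left), back(1)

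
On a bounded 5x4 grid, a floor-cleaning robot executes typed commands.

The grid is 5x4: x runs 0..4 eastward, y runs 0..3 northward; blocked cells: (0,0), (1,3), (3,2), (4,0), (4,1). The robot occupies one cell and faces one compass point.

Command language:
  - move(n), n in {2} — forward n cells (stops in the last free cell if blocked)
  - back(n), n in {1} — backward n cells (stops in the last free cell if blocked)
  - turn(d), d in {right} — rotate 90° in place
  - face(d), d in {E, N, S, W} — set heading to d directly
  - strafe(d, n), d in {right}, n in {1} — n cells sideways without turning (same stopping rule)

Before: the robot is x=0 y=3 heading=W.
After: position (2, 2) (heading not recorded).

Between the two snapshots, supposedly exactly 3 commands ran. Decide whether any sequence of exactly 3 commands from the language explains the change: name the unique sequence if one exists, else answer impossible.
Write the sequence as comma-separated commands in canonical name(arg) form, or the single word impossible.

key: running move(2) before face(E) would end elsewhere — order is forced
from: x=0 y=3 heading=W
1. face(E) → x=0 y=3 heading=E
2. strafe(right, 1) → x=0 y=2 heading=E
3. move(2) → x=2 y=2 heading=E
uniquely the one of 512 3-step routes that fits.

face(E), strafe(right, 1), move(2)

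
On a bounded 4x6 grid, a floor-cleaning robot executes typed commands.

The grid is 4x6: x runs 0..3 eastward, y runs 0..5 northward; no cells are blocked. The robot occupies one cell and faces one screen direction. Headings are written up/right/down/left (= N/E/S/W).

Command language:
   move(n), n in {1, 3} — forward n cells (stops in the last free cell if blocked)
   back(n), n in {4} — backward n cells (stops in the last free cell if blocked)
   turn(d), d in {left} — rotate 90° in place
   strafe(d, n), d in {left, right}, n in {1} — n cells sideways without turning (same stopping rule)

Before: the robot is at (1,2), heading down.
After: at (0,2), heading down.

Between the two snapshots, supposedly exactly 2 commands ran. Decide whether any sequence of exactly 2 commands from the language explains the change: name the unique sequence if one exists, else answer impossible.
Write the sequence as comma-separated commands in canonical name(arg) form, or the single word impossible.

strafe(right, 1), strafe(right, 1)

key: the second strafe(right, 1) runs into the grid edge before its full distance
initial: at (1,2), heading down
step 1 (strafe(right, 1)): at (0,2), heading down
step 2 (strafe(right, 1)): at (0,2), heading down
no rival 2-sequence matches.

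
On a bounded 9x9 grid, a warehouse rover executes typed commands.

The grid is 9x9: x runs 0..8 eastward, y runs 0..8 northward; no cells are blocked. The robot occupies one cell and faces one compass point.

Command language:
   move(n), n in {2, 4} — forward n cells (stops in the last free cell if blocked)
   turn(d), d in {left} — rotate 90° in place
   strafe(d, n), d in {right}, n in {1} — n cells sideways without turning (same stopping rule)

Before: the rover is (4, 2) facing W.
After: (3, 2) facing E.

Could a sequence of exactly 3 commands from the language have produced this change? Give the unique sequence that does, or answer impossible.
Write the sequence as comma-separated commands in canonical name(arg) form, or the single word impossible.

turn(left), strafe(right, 1), turn(left)

key: cell and facing (now E) both changed — the 3 commands mix motion and turning
t0: (4, 2) facing W
step 1 (turn(left)): (4, 2) facing S
step 2 (strafe(right, 1)): (3, 2) facing S
step 3 (turn(left)): (3, 2) facing E
no rival 3-sequence matches.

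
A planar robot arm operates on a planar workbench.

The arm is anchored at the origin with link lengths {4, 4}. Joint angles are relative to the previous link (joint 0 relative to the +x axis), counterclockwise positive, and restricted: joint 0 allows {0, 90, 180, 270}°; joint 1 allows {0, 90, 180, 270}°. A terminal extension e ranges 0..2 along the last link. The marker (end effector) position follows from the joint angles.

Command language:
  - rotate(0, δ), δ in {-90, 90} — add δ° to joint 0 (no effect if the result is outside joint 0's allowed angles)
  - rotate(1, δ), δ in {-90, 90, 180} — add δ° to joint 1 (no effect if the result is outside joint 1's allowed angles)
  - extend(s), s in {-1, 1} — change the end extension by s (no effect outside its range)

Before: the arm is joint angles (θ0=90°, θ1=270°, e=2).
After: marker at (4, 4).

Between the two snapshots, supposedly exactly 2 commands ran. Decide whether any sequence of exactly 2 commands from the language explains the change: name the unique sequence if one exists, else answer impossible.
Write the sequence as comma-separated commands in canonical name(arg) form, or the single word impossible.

extend(-1), extend(-1)

t0: joint angles (θ0=90°, θ1=270°, e=2)
step 1 (extend(-1)): joint angles (θ0=90°, θ1=270°, e=1)
step 2 (extend(-1)): joint angles (θ0=90°, θ1=270°, e=0)
all 49 alternatives checked — unique.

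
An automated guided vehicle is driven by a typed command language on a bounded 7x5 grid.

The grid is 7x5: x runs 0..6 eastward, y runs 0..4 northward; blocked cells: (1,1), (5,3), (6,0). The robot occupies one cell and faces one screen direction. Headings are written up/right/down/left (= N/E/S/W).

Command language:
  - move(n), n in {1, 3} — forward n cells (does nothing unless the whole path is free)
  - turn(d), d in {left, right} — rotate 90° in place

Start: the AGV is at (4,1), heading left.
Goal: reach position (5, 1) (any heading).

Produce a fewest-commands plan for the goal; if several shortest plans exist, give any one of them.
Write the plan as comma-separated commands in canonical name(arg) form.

turn(right), turn(right), move(1)

start: at (4,1), heading left
[1] after turn(right): at (4,1), heading up
[2] after turn(right): at (4,1), heading right
[3] after move(1): at (5,1), heading right
nothing shorter than 3 reaches the goal.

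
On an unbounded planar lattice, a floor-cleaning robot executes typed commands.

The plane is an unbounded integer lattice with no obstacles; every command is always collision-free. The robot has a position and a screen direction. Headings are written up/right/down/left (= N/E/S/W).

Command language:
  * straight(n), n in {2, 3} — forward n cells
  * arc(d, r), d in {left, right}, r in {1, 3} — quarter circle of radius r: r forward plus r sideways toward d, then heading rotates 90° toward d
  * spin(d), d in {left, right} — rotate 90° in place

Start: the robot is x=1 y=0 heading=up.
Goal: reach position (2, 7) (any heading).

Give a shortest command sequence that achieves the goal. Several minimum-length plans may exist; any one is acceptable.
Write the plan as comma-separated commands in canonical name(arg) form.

from: x=1 y=0 heading=up
[1] after arc(right, 1): x=2 y=1 heading=right
[2] after arc(left, 3): x=5 y=4 heading=up
[3] after arc(left, 3): x=2 y=7 heading=left
nothing shorter than 3 reaches the goal.

arc(right, 1), arc(left, 3), arc(left, 3)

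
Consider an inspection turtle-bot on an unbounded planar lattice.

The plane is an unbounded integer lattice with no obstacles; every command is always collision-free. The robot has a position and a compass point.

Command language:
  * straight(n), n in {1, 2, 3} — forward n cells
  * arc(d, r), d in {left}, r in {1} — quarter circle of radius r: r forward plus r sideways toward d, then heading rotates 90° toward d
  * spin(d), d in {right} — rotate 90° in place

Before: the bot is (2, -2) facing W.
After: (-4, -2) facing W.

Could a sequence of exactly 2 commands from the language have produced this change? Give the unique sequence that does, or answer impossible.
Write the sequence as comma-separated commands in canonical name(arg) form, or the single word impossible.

key: still facing W at the end — nothing in the sequence rotates
t0: (2, -2) facing W
step 1 (straight(3)): (-1, -2) facing W
step 2 (straight(3)): (-4, -2) facing W
uniquely the one of 25 2-step routes that fits.

straight(3), straight(3)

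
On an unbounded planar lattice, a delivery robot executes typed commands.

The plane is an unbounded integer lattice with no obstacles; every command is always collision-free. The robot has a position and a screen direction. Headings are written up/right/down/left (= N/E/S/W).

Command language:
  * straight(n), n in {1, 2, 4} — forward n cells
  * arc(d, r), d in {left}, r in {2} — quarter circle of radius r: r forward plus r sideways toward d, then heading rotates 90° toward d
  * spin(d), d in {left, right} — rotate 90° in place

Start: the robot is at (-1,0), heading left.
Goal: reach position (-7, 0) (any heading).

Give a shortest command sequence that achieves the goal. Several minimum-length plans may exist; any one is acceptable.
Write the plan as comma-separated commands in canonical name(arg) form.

t0: at (-1,0), heading left
step 1 (straight(4)): at (-5,0), heading left
step 2 (straight(2)): at (-7,0), heading left
nothing shorter than 2 reaches the goal.

straight(4), straight(2)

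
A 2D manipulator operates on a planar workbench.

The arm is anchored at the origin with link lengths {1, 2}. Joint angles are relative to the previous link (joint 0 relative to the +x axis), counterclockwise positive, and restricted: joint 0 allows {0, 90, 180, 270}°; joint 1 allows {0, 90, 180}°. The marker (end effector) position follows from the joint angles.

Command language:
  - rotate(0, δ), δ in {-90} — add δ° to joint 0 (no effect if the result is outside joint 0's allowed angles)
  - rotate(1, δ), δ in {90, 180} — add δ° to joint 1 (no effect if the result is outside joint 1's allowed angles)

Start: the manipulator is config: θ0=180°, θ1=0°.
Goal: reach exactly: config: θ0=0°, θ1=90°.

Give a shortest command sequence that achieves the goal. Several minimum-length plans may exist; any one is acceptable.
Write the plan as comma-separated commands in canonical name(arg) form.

rotate(0, -90), rotate(0, -90), rotate(1, 90)

initial: config: θ0=180°, θ1=0°
t=1 rotate(0, -90) ⇒ config: θ0=90°, θ1=0°
t=2 rotate(0, -90) ⇒ config: θ0=0°, θ1=0°
t=3 rotate(1, 90) ⇒ config: θ0=0°, θ1=90°
minimal: 3 command(s), checked below 3.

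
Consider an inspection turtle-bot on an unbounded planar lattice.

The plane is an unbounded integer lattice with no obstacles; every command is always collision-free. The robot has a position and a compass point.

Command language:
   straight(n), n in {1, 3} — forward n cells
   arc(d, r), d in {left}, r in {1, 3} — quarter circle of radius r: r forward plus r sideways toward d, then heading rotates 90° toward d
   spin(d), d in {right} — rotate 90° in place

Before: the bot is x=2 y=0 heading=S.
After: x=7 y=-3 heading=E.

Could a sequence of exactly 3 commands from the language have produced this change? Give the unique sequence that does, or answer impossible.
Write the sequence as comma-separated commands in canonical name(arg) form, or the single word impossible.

key: running straight(1) before arc(left, 3) would end elsewhere — order is forced
initial: x=2 y=0 heading=S
step 1 (arc(left, 3)): x=5 y=-3 heading=E
step 2 (straight(1)): x=6 y=-3 heading=E
step 3 (straight(1)): x=7 y=-3 heading=E
no rival 3-sequence matches.

arc(left, 3), straight(1), straight(1)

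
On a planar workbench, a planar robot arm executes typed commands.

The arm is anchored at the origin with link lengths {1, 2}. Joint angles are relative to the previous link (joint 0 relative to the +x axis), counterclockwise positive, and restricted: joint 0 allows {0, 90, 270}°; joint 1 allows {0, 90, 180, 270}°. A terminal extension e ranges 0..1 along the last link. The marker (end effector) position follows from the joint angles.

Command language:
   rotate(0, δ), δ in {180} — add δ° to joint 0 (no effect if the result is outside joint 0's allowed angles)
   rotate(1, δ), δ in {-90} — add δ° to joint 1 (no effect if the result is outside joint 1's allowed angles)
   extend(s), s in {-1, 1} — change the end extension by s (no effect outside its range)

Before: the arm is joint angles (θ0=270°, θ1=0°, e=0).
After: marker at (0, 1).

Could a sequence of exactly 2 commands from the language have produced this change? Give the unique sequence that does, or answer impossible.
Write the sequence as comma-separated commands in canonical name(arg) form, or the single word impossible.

rotate(1, -90), rotate(1, -90)

start: joint angles (θ0=270°, θ1=0°, e=0)
1. rotate(1, -90) → joint angles (θ0=270°, θ1=270°, e=0)
2. rotate(1, -90) → joint angles (θ0=270°, θ1=180°, e=0)
uniquely the one of 16 2-step routes that fits.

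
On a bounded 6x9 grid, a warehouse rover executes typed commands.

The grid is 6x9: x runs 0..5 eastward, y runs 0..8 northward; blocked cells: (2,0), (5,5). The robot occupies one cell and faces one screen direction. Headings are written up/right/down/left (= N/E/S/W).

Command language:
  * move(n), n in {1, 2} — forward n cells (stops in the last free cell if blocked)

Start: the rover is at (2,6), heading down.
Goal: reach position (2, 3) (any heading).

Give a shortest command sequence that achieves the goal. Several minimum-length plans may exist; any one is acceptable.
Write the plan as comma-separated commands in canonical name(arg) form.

begin: at (2,6), heading down
step 1 (move(2)): at (2,4), heading down
step 2 (move(1)): at (2,3), heading down
shorter routes all fall short; 2 is best.

move(2), move(1)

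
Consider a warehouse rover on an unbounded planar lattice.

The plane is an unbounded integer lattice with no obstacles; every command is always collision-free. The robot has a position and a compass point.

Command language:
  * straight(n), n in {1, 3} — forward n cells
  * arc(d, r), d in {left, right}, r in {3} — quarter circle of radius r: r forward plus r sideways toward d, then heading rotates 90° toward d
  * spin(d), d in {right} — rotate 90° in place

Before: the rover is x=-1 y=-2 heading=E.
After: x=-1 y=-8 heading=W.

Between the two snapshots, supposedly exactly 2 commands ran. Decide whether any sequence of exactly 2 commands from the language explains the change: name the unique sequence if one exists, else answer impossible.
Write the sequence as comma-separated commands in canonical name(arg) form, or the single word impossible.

key: position moved to (-1,-8) AND the heading swung to W — translation plus rotation needed
from: x=-1 y=-2 heading=E
[1] after arc(right, 3): x=2 y=-5 heading=S
[2] after arc(right, 3): x=-1 y=-8 heading=W
uniquely the one of 25 2-step routes that fits.

arc(right, 3), arc(right, 3)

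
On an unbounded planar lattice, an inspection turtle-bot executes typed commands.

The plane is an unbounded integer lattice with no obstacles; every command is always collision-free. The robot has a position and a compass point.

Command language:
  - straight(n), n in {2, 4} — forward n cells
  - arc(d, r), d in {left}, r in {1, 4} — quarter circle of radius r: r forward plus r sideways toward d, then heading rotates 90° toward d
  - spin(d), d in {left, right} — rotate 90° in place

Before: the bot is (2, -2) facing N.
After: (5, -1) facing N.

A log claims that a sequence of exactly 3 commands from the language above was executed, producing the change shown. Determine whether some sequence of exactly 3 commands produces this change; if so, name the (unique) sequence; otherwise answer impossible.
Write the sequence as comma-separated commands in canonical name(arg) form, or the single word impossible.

spin(right), straight(2), arc(left, 1)

key: running arc(left, 1) before spin(right) would end elsewhere — order is forced
begin: (2, -2) facing N
step 1 (spin(right)): (2, -2) facing E
step 2 (straight(2)): (4, -2) facing E
step 3 (arc(left, 1)): (5, -1) facing N
all 216 alternatives checked — unique.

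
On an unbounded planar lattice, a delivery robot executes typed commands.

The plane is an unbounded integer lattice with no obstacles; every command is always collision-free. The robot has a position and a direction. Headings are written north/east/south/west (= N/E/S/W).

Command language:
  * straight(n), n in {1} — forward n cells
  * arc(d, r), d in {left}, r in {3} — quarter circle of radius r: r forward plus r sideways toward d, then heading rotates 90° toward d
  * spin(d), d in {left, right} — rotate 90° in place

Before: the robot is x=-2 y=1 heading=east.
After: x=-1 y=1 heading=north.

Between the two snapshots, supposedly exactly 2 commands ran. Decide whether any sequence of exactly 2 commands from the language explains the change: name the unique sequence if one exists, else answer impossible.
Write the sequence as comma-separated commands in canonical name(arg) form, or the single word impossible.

key: cell and facing (now N) both changed — the 2 commands mix motion and turning
begin: x=-2 y=1 heading=east
1. straight(1) → x=-1 y=1 heading=east
2. spin(left) → x=-1 y=1 heading=north
all 16 alternatives checked — unique.

straight(1), spin(left)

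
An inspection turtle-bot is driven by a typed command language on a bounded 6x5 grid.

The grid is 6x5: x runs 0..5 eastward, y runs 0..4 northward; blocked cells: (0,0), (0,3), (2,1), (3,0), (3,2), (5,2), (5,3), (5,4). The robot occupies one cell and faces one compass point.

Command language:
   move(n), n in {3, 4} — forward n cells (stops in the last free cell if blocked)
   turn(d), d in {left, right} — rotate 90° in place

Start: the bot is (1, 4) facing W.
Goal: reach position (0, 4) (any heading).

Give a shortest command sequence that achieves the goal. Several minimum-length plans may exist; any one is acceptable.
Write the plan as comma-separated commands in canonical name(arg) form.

move(4)

start: (1, 4) facing W
1. move(4) → (0, 4) facing W
shorter routes all fall short; 1 is best.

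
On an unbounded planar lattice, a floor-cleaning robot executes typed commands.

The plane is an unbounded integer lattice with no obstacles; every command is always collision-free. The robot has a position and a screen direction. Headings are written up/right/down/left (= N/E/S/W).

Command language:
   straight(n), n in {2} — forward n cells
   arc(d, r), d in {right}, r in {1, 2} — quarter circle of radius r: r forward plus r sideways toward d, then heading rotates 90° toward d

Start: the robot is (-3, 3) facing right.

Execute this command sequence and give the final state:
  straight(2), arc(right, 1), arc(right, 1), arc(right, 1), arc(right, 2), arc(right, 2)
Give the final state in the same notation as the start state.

t0: (-3, 3) facing right
step 1 (straight(2)): (-1, 3) facing right
step 2 (arc(right, 1)): (0, 2) facing down
step 3 (arc(right, 1)): (-1, 1) facing left
step 4 (arc(right, 1)): (-2, 2) facing up
step 5 (arc(right, 2)): (0, 4) facing right
step 6 (arc(right, 2)): (2, 2) facing down

(2, 2) facing down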